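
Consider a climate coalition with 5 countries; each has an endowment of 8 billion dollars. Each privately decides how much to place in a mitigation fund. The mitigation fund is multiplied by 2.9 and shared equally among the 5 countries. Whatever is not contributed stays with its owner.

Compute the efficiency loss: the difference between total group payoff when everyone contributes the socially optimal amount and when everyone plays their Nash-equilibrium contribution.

76.00 billion dollars

Each contributed unit returns 2.9/5 = 0.5800 to its contributor — below 1 — so contributing 0 is dominant for every player. At the Nash equilibrium everyone keeps their 8, and the group total is 5 × 8 = 40.
Each contributed unit returns 2.900 to the group as a whole (0.5800 to each of 5 players), which exceeds 1, so the social optimum is full contribution: group total = 2.900 × 40 = 116.00.
Efficiency loss = 116.00 − 40 = 76.00.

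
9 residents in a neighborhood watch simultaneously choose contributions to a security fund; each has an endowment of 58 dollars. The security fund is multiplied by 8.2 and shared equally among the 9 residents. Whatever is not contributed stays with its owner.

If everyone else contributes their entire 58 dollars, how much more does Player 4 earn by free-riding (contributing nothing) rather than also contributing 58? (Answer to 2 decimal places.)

Switching from a contribution of 58 to 0 lets Player 4 keep an extra 58 dollars, but lowers the security fund by 58, which costs Player 4 their own share of that drop: 8.2/9 × 58 = 52.84.
Net gain = 58 − 52.84 = 5.16. The private return per contributed unit (0.9111) is below 1, so free-riding is indeed the best response regardless of what the others do.

5.16 dollars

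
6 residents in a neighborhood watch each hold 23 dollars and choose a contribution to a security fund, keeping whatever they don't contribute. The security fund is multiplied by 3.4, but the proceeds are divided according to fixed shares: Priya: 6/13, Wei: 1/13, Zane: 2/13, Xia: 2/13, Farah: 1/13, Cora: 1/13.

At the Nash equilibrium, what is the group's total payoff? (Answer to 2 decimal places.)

193.20 dollars

Each unit j contributes comes back to j as 3.4 × (j's share), so j prefers to contribute only if that share exceeds 1/3.4 = 0.2941; otherwise keeping the unit dominates.
Priya alone (share 6/13) is above the threshold, contributing 23; the remaining 5 contribute 0. Total contributed: 23.
The security fund pays out 3.4 × 23 = 78.20 in total (split across the unequal shares, but the aggregate is all that matters for the group sum).
The 5 free-riders keep 23 each, adding 115. Group total = 115 + 78.20 = 193.20.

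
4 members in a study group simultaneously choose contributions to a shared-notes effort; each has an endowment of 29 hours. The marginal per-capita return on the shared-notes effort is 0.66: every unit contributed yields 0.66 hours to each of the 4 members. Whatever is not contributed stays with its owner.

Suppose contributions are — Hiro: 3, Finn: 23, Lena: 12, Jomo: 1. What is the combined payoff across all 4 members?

179.96 hours

Total contributed: 3 + 23 + 12 + 1 = 39; total kept: 4 × 29 − 39 = 77.
The shared-notes effort pays out 0.66 × 4 × 39 = 102.96 in aggregate.
Group total = 77 + 102.96 = 179.96.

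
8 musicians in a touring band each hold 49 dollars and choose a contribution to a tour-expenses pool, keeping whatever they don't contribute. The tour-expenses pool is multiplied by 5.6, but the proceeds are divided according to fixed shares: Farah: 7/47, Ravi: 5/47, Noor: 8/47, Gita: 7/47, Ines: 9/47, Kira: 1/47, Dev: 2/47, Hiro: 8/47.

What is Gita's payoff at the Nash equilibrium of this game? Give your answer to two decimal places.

A player with share s gets back 5.6·s per unit contributed, so full contribution is dominant for anyone with s > 1/5.6 = 0.1786 and zero contribution is dominant for anyone below.
The only share above 0.1786 is Ines's 9/47, contributing 49; the remaining 7 contribute 0. Total contributed: 49.
Gita keeps 49 and receives 5.6 × 49 × 7/47 = 40.87 from the tour-expenses pool, for a payoff of 89.87.

89.87 dollars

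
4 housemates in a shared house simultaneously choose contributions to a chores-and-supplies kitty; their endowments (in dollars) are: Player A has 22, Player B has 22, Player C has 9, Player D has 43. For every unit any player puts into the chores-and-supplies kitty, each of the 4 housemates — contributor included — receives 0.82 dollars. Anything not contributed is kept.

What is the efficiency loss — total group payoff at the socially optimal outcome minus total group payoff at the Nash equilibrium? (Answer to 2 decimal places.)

218.88 dollars

The private return per contributed unit is 0.82 < 1 for everyone, so the Nash equilibrium is zero contribution and the group total is Σ E_j = 22 + 22 + 9 + 43 = 96.
Each contributed unit returns 3.280 to the group, so the social optimum is full contribution by everyone: group total = 3.280 × 96 = 314.88.
Efficiency loss = (3.280 − 1) × 96 = 218.88.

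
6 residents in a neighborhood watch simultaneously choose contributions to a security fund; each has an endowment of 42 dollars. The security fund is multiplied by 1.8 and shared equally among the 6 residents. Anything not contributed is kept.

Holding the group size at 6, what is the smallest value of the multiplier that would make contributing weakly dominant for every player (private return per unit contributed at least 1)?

A contributed unit returns (multiplier)/6 to its contributor.
This reaches 1 exactly when the multiplier is 6.

6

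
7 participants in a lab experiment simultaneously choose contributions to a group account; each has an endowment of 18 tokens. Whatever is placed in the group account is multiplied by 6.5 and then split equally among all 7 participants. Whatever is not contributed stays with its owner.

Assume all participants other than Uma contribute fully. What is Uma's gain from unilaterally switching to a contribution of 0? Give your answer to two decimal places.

Switching from a contribution of 18 to 0 lets Uma keep an extra 18 tokens, but lowers the group account by 18, which costs Uma their own share of that drop: 6.5/7 × 18 = 16.71.
Net gain = 18 − 16.71 = 1.29. The private return per contributed unit (0.9286) is below 1, so free-riding is indeed the best response regardless of what the others do.

1.29 tokens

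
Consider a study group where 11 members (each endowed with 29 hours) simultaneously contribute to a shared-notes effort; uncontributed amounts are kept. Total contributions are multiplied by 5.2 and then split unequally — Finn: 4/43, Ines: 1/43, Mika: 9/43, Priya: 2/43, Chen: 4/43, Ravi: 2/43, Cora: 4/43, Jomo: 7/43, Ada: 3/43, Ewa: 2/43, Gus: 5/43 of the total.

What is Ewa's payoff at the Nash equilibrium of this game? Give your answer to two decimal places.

36.01 hours

A player with share s gets back 5.2·s per unit contributed, so full contribution is dominant for anyone with s > 1/5.2 = 0.1923 and zero contribution is dominant for anyone below.
The only share above 0.1923 is Mika's 9/43, contributing 29; the remaining 10 contribute 0. Total contributed: 29.
Ewa keeps 29 and receives 5.2 × 29 × 2/43 = 7.01 from the shared-notes effort, for a payoff of 36.01.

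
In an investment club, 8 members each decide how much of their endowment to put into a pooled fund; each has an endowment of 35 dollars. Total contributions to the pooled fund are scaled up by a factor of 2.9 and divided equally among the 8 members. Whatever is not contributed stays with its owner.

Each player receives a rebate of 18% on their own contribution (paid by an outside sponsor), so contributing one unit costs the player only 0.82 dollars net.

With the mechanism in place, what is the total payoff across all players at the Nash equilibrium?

Even with the mechanism, each unit contributed returns only (2.9/8) / 0.82 = 0.4421 per unit of net cost, so contributing nothing is still dominant.
Everyone keeps their endowment and the group total is 8 × 35 = 280.

280.00 dollars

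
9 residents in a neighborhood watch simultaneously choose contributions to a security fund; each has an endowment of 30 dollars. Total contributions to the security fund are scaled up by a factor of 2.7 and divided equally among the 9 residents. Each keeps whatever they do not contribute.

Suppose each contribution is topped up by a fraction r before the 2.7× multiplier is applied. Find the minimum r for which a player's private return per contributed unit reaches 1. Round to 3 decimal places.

With matching at rate r, one contributed unit becomes (1 + r) in the security fund and returns 2.7 × (1 + r) / 9 to the contributor.
Setting this equal to 1: 1 + r = 9/2.7 = 3.3333.
So the minimum matching rate is r = 3.3333 − 1 = 2.333.

2.333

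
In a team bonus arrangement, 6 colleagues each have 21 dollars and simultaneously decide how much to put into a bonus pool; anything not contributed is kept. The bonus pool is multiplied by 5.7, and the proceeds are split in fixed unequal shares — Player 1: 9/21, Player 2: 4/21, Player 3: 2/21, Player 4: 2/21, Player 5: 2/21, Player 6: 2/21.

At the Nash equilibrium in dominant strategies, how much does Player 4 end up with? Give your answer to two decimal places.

43.80 dollars

Player j's private return per contributed unit is 5.7 × (j's share). Contributing is weakly dominant for j when that share is at least 1/5.7 = 0.1754, and contributing 0 is dominant otherwise.
Player 1 and Player 2 clear that bar, contributing 21 each; the remaining 4 contribute 0. Total contributed: 42.
Player 4 keeps 21 and receives 5.7 × 42 × 2/21 = 22.80 from the bonus pool, for a payoff of 43.80.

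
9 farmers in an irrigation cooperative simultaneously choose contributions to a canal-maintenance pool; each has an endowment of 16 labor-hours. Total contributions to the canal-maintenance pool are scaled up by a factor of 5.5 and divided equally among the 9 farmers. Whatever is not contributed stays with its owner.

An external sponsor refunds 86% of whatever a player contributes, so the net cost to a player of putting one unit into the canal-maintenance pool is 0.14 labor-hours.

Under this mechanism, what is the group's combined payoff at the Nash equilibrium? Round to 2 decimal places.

Under the mechanism each unit contributed yields (5.5/9) / 0.14 = 4.3651 back to its contributor per unit of net cost, which exceeds 1, making full contribution the dominant choice for everyone.
At the Nash equilibrium everyone contributes 16. Group total payoff = 9 × (16 × 0.86 + 5.5 × 16) = 915.84.

915.84 labor-hours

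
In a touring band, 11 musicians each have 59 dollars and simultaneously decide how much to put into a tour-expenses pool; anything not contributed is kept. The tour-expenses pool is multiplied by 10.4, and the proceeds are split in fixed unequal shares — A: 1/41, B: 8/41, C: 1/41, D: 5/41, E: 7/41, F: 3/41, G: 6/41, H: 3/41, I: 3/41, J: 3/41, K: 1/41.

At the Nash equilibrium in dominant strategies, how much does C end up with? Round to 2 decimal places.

A player with share s gets back 10.4·s per unit contributed, so full contribution is dominant for anyone with s > 1/10.4 = 0.0962 and zero contribution is dominant for anyone below.
B, D, E and G are above the threshold, contributing 59 each; the remaining 7 contribute 0. Total contributed: 236.
C keeps 59 and receives 10.4 × 236 × 1/41 = 59.86 from the tour-expenses pool, for a payoff of 118.86.

118.86 dollars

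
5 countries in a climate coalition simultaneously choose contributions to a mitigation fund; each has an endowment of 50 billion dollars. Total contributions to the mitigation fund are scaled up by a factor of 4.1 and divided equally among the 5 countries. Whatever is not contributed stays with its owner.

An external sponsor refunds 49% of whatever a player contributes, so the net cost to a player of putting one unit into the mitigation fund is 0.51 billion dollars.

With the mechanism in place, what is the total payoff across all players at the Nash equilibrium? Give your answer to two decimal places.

1147.50 billion dollars

Under the mechanism each unit contributed yields (4.1/5) / 0.51 = 1.6078 back to its contributor per unit of net cost, which exceeds 1, making full contribution the dominant choice for everyone.
At the Nash equilibrium everyone contributes 50. Group total payoff = 5 × (50 × 0.49 + 4.1 × 50) = 1147.50.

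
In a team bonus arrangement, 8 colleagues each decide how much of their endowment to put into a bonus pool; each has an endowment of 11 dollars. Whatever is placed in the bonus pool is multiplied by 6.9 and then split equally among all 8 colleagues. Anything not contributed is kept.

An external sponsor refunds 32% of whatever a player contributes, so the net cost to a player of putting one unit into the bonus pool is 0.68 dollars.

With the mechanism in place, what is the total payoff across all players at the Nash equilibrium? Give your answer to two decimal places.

Under the mechanism each unit contributed yields (6.9/8) / 0.68 = 1.2684 back to its contributor per unit of net cost, which exceeds 1, making full contribution the dominant choice for everyone.
So the Nash equilibrium is full contribution by all 8; the group earns 8 × (11 × 0.32 + 6.9 × 11) = 635.36.

635.36 dollars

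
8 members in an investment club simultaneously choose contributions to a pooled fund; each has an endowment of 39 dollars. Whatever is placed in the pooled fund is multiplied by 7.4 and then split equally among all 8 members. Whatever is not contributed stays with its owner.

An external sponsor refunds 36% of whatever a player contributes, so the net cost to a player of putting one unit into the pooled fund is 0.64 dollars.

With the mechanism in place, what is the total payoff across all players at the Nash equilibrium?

2421.12 dollars

Under the mechanism each unit contributed yields (7.4/8) / 0.64 = 1.4453 back to its contributor per unit of net cost, which exceeds 1, making full contribution the dominant choice for everyone.
So the Nash equilibrium is full contribution by all 8; the group earns 8 × (39 × 0.36 + 7.4 × 39) = 2421.12.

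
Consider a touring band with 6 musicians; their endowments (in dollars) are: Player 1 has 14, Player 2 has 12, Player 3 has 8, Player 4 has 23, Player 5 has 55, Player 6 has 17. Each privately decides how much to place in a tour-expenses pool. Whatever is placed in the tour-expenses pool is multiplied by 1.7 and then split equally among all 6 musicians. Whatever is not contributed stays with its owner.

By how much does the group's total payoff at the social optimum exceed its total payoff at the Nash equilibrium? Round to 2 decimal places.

90.30 dollars

The private return per contributed unit is 1.7/6 = 0.2833 < 1 for every player regardless of endowment, so the Nash equilibrium is zero contribution and the group total is Σ E_j = 14 + 12 + 8 + 23 + 55 + 17 = 129.
Each contributed unit returns 1.700 to the group, so the social optimum is full contribution by everyone: group total = 1.700 × 129 = 219.30.
Efficiency loss = (1.700 − 1) × 129 = 90.30.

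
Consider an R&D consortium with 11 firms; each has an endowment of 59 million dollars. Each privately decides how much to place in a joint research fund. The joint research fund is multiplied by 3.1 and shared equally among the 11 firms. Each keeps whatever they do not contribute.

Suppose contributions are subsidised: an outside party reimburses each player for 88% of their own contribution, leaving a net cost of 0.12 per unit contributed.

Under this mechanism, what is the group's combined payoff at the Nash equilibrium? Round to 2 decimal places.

2583.02 million dollars

With the mechanism, a contributed unit returns (3.1/11) / 0.12 = 2.3485 per unit of net cost to the contributor — now above 1 — so contributing fully is weakly dominant for every player.
At the Nash equilibrium everyone contributes 59. Group total payoff = 11 × (59 × 0.88 + 3.1 × 59) = 2583.02.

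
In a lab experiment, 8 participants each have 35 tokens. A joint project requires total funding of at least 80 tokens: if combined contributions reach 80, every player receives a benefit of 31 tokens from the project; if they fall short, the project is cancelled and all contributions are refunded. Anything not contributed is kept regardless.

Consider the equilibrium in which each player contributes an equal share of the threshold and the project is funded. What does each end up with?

Equal share of the threshold: 80/8 = 10.
At this profile no one gains by cutting their contribution: any cut drops the total below 80, the project is cancelled, contributions are refunded, and the deviator ends with 35, which is less than 35 − 10 + 31 = 56. Contributing more than 10 just wastes the excess. So contributing exactly 10 is a best response.
Each player's payoff: 35 − 10 + 31 = 56.

56 tokens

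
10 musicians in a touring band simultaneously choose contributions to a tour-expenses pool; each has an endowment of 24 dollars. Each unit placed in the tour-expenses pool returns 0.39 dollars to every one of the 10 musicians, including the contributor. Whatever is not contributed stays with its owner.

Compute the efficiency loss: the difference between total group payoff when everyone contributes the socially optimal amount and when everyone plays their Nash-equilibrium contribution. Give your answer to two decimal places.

The private return per contributed unit is 0.39 < 1, so contributing 0 is dominant for every player. At the Nash equilibrium everyone keeps their 24, and the group total is 10 × 24 = 240.
Each contributed unit returns 3.900 to the group as a whole (0.39 to each of 10 players), which exceeds 1, so the social optimum is full contribution: group total = 3.900 × 240 = 936.00.
Efficiency loss = 936.00 − 240 = 696.00.

696.00 dollars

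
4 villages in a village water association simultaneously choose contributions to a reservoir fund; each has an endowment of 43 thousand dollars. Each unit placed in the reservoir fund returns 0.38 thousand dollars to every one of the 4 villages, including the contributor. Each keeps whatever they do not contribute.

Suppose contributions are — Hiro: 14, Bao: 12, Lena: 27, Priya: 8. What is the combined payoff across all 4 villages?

203.72 thousand dollars

Total contributed: 14 + 12 + 27 + 8 = 61; total kept: 4 × 43 − 61 = 111.
The reservoir fund pays out 0.38 × 4 × 61 = 92.72 in aggregate.
Group total = 111 + 92.72 = 203.72.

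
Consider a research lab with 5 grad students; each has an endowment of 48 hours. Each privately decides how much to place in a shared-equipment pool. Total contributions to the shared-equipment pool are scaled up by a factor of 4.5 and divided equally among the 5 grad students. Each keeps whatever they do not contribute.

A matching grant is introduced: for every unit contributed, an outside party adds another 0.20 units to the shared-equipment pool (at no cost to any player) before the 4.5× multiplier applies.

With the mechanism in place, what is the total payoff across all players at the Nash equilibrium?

Under the mechanism each unit contributed yields 4.5 × 1.20 / 5 = 1.0800 back to its contributor per unit of net cost, which exceeds 1, making full contribution the dominant choice for everyone.
So the Nash equilibrium is full contribution by all 5; the group earns 4.5 × 1.20 × 240 = 1296.00.

1296.00 hours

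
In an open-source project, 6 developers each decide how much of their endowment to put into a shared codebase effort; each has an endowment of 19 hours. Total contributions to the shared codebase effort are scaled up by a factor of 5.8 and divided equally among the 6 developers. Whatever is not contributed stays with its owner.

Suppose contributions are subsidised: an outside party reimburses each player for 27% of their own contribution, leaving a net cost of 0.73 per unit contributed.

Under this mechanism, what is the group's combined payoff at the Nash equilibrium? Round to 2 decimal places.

691.98 hours

With the mechanism, a contributed unit returns (5.8/6) / 0.73 = 1.3242 per unit of net cost to the contributor — now above 1 — so contributing fully is weakly dominant for every player.
So the Nash equilibrium is full contribution by all 6; the group earns 6 × (19 × 0.27 + 5.8 × 19) = 691.98.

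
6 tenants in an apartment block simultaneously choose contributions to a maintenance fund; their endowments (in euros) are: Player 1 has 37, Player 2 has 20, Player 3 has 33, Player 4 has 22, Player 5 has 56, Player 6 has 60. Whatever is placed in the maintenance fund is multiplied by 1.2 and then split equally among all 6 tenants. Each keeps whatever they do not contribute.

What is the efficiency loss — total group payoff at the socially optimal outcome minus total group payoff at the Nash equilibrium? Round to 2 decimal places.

The private return per contributed unit is 1.2/6 = 0.2000 < 1 for every player regardless of endowment, so the Nash equilibrium is zero contribution and the group total is Σ E_j = 37 + 20 + 33 + 22 + 56 + 60 = 228.
Each contributed unit returns 1.200 to the group, so the social optimum is full contribution by everyone: group total = 1.200 × 228 = 273.60.
Efficiency loss = (1.200 − 1) × 228 = 45.60.

45.60 euros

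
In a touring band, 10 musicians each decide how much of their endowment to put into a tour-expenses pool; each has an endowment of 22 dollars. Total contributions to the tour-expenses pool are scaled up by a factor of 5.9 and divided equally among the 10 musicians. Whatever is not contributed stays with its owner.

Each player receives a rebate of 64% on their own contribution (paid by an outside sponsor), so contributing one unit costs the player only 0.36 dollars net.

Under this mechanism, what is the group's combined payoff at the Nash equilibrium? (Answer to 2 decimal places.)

1438.80 dollars

With the mechanism, a contributed unit returns (5.9/10) / 0.36 = 1.6389 per unit of net cost to the contributor — now above 1 — so contributing fully is weakly dominant for every player.
So the Nash equilibrium is full contribution by all 10; the group earns 10 × (22 × 0.64 + 5.9 × 22) = 1438.80.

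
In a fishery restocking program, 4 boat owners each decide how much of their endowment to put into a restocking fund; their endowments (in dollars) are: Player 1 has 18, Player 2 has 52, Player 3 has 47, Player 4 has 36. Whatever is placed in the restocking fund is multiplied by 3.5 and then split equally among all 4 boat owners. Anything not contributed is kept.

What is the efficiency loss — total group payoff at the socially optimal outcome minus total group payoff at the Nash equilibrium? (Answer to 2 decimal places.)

The private return per contributed unit is 3.5/4 = 0.8750 < 1 for every player regardless of endowment, so the Nash equilibrium is zero contribution and the group total is Σ E_j = 18 + 52 + 47 + 36 = 153.
Each contributed unit returns 3.500 to the group, so the social optimum is full contribution by everyone: group total = 3.500 × 153 = 535.50.
Efficiency loss = (3.500 − 1) × 153 = 382.50.

382.50 dollars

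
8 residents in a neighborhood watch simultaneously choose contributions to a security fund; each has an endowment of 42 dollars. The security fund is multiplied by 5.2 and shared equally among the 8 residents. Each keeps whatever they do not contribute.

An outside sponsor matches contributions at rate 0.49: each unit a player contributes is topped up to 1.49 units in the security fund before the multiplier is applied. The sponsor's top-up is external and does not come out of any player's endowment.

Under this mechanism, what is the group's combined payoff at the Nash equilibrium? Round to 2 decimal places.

The effective private return is 5.2 × 1.49 / 8 = 0.9685, which is still under 1, so the mechanism doesn't change anyone's dominant strategy: zero contribution.
At the Nash equilibrium no one contributes; group total payoff = 8 × 42 = 336.

336.00 dollars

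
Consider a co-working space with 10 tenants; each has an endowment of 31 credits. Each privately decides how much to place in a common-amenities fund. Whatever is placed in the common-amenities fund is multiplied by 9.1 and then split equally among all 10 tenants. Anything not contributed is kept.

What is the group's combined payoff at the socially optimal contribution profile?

Each contributed unit returns 9.100 to the group as a whole (0.9100 to each of 10 players), which exceeds 1, so the social optimum is full contribution: group total = 9.100 × 310 = 2821.00.

2821.00 credits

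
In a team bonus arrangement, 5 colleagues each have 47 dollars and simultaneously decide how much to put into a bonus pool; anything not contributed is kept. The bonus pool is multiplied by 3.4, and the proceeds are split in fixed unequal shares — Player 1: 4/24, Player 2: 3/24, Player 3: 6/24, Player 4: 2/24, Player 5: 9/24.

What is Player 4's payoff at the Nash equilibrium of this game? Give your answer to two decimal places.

60.32 dollars

Each unit j contributes comes back to j as 3.4 × (j's share), so j prefers to contribute only if that share exceeds 1/3.4 = 0.2941; otherwise keeping the unit dominates.
Only Player 5 (9/24) clears that bar, contributing 47; the remaining 4 contribute 0. Total contributed: 47.
Player 4 keeps 47 and receives 3.4 × 47 × 2/24 = 13.32 from the bonus pool, for a payoff of 60.32.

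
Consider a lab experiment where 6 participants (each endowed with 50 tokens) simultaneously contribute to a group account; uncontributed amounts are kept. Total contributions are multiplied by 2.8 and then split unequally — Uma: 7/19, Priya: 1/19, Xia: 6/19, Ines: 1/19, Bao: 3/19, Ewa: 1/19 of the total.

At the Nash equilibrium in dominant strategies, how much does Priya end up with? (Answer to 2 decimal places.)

Each unit j contributes comes back to j as 2.8 × (j's share), so j prefers to contribute only if that share exceeds 1/2.8 = 0.3571; otherwise keeping the unit dominates.
Only Uma (7/19) clears that bar, contributing 50; the remaining 5 contribute 0. Total contributed: 50.
Priya keeps 50 and receives 2.8 × 50 × 1/19 = 7.37 from the group account, for a payoff of 57.37.

57.37 tokens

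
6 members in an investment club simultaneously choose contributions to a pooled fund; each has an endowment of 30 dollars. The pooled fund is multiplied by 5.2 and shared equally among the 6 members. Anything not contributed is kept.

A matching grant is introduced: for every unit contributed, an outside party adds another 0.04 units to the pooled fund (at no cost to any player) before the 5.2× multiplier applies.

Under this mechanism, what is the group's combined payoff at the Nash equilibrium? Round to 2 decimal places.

180.00 dollars

Even with the mechanism, each unit contributed returns only 5.2 × 1.04 / 6 = 0.9013 per unit of net cost, so contributing nothing is still dominant.
Everyone keeps their endowment and the group total is 6 × 30 = 180.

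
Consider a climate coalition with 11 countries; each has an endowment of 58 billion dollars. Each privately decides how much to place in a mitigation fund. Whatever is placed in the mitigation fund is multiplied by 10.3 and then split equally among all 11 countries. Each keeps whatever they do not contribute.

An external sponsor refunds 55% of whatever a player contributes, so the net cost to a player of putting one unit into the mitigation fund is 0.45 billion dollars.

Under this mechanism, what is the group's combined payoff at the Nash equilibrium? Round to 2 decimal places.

The effective private return per unit is now (10.3/11) / 0.45 = 2.0808 > 1, so every player's dominant strategy flips to full contribution.
At the Nash equilibrium everyone contributes 58. Group total payoff = 11 × (58 × 0.55 + 10.3 × 58) = 6922.30.

6922.30 billion dollars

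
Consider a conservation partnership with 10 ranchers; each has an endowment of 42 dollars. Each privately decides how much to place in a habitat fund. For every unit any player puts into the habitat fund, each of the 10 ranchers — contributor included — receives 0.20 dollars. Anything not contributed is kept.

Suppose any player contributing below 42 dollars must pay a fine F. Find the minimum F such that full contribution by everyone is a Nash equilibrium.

33.60 dollars

Given the others contribute fully, the best deviation is to contribute 0 (any partial contribution still incurs the fine and gives up units whose private return 0.20 is below 1).
Deviating from 42 to 0 saves 42 dollars but forfeits the deviator's share of the drop in the habitat fund: 0.20 × 42 = 8.40.
So the deviation gain is 42 − 8.40 = 33.60, and the fine must be at least 33.60 dollars to wipe it out.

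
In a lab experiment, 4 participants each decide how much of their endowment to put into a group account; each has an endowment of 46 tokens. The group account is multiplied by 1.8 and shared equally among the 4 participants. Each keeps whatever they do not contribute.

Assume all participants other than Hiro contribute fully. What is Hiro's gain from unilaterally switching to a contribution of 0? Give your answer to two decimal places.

25.30 tokens

Switching from a contribution of 46 to 0 lets Hiro keep an extra 46 tokens, but lowers the group account by 46, which costs Hiro their own share of that drop: 1.8/4 × 46 = 20.70.
Net gain = 46 − 20.70 = 25.30. The private return per contributed unit (0.4500) is below 1, so free-riding is indeed the best response regardless of what the others do.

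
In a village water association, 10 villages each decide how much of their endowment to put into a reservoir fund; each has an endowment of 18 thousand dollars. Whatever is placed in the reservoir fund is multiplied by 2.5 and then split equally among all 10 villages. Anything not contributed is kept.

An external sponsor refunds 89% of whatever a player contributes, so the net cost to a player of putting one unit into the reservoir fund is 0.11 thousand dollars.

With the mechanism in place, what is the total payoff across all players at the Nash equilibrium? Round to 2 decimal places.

610.20 thousand dollars

With the mechanism, a contributed unit returns (2.5/10) / 0.11 = 2.2727 per unit of net cost to the contributor — now above 1 — so contributing fully is weakly dominant for every player.
At the Nash equilibrium everyone contributes 18. Group total payoff = 10 × (18 × 0.89 + 2.5 × 18) = 610.20.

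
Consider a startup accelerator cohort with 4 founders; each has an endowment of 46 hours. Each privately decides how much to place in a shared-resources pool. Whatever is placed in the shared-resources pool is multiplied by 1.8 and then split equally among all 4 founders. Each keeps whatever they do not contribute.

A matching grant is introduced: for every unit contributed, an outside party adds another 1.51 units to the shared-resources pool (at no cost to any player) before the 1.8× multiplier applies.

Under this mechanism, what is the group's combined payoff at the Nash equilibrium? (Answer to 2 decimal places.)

With the mechanism, a contributed unit returns 1.8 × 2.51 / 4 = 1.1295 per unit of net cost to the contributor — now above 1 — so contributing fully is weakly dominant for every player.
So the Nash equilibrium is full contribution by all 4; the group earns 1.8 × 2.51 × 184 = 831.31.

831.31 hours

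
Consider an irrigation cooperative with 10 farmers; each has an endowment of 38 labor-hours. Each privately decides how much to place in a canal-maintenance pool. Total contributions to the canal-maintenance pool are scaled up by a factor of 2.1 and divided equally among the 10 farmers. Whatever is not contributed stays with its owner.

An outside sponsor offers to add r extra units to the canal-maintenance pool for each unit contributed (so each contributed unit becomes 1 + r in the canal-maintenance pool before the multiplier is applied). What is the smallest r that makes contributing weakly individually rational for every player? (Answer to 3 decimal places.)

3.762

With matching at rate r, one contributed unit becomes (1 + r) in the canal-maintenance pool and returns 2.1 × (1 + r) / 10 to the contributor.
Setting this equal to 1: 1 + r = 10/2.1 = 4.7619.
So the minimum matching rate is r = 4.7619 − 1 = 3.762.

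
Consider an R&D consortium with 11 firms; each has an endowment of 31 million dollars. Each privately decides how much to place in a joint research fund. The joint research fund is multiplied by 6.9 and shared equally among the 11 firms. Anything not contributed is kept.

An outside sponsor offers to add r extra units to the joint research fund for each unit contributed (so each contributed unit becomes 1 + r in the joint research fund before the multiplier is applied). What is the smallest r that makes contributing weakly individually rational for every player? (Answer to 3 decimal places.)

0.594

With matching at rate r, one contributed unit becomes (1 + r) in the joint research fund and returns 6.9 × (1 + r) / 11 to the contributor.
Setting this equal to 1: 1 + r = 11/6.9 = 1.5942.
So the minimum matching rate is r = 1.5942 − 1 = 0.594.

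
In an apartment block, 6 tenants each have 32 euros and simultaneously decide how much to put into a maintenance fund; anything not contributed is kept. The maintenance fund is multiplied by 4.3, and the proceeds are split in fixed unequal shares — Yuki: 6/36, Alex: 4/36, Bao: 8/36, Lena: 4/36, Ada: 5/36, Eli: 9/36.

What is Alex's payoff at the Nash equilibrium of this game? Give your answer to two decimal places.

For player j, contributing a unit is worthwhile iff 4.3 × (j's share) ≥ 1, i.e. iff j's share is at least 0.2326.
Eli alone (share 9/36) is above the threshold, contributing 32; the remaining 5 contribute 0. Total contributed: 32.
Alex keeps 32 and receives 4.3 × 32 × 4/36 = 15.29 from the maintenance fund, for a payoff of 47.29.

47.29 euros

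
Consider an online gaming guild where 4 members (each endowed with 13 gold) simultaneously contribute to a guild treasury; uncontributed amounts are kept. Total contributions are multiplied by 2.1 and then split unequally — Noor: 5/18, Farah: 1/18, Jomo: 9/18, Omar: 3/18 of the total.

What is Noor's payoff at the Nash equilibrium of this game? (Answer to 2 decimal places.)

20.58 gold

A player with share s gets back 2.1·s per unit contributed, so full contribution is dominant for anyone with s > 1/2.1 = 0.4762 and zero contribution is dominant for anyone below.
Jomo alone (share 9/18) is above the threshold, contributing 13; the remaining 3 contribute 0. Total contributed: 13.
Noor keeps 13 and receives 2.1 × 13 × 5/18 = 7.58 from the guild treasury, for a payoff of 20.58.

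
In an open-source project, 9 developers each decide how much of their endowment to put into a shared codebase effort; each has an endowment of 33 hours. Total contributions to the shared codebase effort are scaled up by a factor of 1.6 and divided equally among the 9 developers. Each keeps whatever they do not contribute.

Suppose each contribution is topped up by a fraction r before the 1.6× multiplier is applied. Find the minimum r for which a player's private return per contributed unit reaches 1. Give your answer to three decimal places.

4.625

With matching at rate r, one contributed unit becomes (1 + r) in the shared codebase effort and returns 1.6 × (1 + r) / 9 to the contributor.
Setting this equal to 1: 1 + r = 9/1.6 = 5.6250.
So the minimum matching rate is r = 5.6250 − 1 = 4.625.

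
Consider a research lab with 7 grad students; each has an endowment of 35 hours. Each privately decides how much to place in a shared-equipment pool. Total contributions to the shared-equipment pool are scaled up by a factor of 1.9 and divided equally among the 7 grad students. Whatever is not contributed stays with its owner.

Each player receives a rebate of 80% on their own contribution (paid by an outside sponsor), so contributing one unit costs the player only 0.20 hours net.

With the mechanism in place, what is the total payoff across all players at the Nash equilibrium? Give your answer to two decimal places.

661.50 hours

With the mechanism, a contributed unit returns (1.9/7) / 0.20 = 1.3571 per unit of net cost to the contributor — now above 1 — so contributing fully is weakly dominant for every player.
So the Nash equilibrium is full contribution by all 7; the group earns 7 × (35 × 0.80 + 1.9 × 35) = 661.50.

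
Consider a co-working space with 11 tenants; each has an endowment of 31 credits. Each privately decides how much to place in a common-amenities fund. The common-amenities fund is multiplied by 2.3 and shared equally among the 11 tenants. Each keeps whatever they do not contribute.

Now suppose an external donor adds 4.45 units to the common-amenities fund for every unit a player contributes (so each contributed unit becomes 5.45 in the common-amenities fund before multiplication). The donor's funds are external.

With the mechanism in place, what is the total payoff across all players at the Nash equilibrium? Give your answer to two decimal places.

4274.44 credits

With the mechanism, a contributed unit returns 2.3 × 5.45 / 11 = 1.1395 per unit of net cost to the contributor — now above 1 — so contributing fully is weakly dominant for every player.
At the Nash equilibrium everyone contributes 31. Group total payoff = 2.3 × 5.45 × 341 = 4274.44.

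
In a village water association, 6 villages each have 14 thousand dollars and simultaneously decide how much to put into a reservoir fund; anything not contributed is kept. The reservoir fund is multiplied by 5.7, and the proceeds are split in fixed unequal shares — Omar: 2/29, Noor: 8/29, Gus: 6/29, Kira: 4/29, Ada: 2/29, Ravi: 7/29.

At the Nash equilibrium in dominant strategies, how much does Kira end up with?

47.02 thousand dollars

Player j's private return per contributed unit is 5.7 × (j's share). Contributing is weakly dominant for j when that share is at least 1/5.7 = 0.1754, and contributing 0 is dominant otherwise.
Noor, Gus and Ravi clear that bar, contributing 14 each; the remaining 3 contribute 0. Total contributed: 42.
Kira keeps 14 and receives 5.7 × 42 × 4/29 = 33.02 from the reservoir fund, for a payoff of 47.02.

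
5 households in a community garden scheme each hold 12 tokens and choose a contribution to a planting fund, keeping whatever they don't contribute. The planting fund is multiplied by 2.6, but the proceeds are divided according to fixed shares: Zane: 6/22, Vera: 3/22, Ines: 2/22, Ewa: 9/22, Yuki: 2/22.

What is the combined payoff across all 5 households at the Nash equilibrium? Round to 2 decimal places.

79.20 tokens

Each unit j contributes comes back to j as 2.6 × (j's share), so j prefers to contribute only if that share exceeds 1/2.6 = 0.3846; otherwise keeping the unit dominates.
The only share above 0.3846 is Ewa's 9/22, contributing 12; the remaining 4 contribute 0. Total contributed: 12.
The planting fund pays out 2.6 × 12 = 31.20 in total (split across the unequal shares, but the aggregate is all that matters for the group sum).
The 4 free-riders keep 12 each, adding 48. Group total = 48 + 31.20 = 79.20.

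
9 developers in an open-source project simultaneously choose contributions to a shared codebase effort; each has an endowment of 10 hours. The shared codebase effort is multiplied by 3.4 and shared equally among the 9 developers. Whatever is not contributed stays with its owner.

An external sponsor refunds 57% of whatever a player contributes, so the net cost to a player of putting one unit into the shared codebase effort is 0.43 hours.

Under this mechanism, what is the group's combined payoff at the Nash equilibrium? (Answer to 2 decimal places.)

90.00 hours

Even with the mechanism, each unit contributed returns only (3.4/9) / 0.43 = 0.8786 per unit of net cost, so contributing nothing is still dominant.
Everyone keeps their endowment and the group total is 9 × 10 = 90.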